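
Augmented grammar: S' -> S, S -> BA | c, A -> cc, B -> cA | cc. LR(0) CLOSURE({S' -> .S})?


Start: S' -> .S
For each item with dot before a nonterminal B, add B -> .γ for every B-production
Closure: [S' -> .S, S -> .BA, S -> .c, B -> .cA, B -> .cc]


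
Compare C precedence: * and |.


'*' is multiplicative (level 10); '|' is bitwise OR (level 3)
Higher level binds tighter
'*' has higher precedence than '|'


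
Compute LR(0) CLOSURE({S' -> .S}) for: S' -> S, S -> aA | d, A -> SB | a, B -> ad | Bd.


Start: S' -> .S
For each item with dot before a nonterminal B, add B -> .γ for every B-production
Closure: [S' -> .S, S -> .aA, S -> .d]


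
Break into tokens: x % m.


Scan left to right, longest-match per lexeme
Tokens: ID(x), OP(%), ID(m)


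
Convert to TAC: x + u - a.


Break into single-operator statements:
t1 = x + u
t2 = t1 - a


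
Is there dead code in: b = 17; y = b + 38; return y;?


b is read by y's definition; y is returned
No dead code


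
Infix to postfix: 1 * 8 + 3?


Left to right (same or higher precedence on left)
Postfix: 1 8 * 3 +


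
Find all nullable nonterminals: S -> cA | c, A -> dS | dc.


A nonterminal is nullable iff some alternative derives ε (directly, or every symbol in it is nullable)
Nullable: {}


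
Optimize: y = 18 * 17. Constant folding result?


18 * 17 = 306 at compile time
Optimized: y = 306


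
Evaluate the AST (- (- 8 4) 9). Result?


Evaluate inner: (- 8 4) = 4
Evaluate root: (- 4 9) = -5
Result: -5


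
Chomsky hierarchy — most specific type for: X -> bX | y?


Right-linear: every RHS is a terminal or a terminal followed by one nonterminal
Classification: Type 3 (Regular)


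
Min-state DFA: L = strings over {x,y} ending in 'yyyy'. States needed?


Track the longest suffix of input matching a prefix of 'yyyy': 5 classes (prefixes of length 0..4)
Minimal DFA: 5 states


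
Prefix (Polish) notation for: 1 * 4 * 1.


left-to-right (same/higher precedence on left): tree is (* (* 1 4) 1)
Prefix: * * 1 4 1


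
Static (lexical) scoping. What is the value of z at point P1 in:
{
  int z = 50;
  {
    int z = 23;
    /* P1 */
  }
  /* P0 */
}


z declared in the same block as P1
z = 23


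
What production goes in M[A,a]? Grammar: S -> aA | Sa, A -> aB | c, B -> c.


For [A, a]: 'a' ∈ FIRST(aB)
Entry: A -> aB


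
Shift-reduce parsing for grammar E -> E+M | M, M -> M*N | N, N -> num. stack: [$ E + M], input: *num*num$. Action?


'*' can extend M; shift to build M -> M*N
Action: shift


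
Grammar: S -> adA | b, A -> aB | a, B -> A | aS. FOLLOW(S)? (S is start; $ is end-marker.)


$ ∈ FOLLOW(S). For each A -> αBβ: add FIRST(β)\{ε} to FOLLOW(B); if β nullable, add FOLLOW(A).
FOLLOW(S) = {$}


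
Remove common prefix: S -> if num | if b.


Common prefix: 'if'
Factored: S -> if S', S' -> num | b


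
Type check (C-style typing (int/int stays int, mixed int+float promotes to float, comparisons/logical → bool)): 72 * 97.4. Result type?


Operand types: int * float
Rule: mixed int/float promotes to float; int/int stays int
Result type: float


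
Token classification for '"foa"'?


Pattern: double-quoted sequence
Type: STRING_LITERAL


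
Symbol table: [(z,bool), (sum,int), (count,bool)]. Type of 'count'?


Lookup 'count' → type bool


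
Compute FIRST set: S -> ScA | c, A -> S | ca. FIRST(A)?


Per alternative of A: FIRST(S) = {c}; FIRST(ca) = {c}
FIRST(A) = {c}


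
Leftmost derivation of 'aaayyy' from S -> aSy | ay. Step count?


Derivation: S => aSy => aaSyy => aaayyy
Steps: 3


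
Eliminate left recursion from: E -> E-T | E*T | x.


Left-recursive alternatives: E-T, E*T; non-recursive: x
Introduce E': E -> xE', E' -> -TE' | *TE' | ε


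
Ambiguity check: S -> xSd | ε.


balanced x^n…d^n: each string has a unique parse
Unambiguous


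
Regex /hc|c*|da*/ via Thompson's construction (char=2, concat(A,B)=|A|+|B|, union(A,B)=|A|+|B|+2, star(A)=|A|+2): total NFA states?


Syntax tree has 5 char leaf(s), 2 union(s), 2 star(s)
chars contribute 5×2 = 10; each union adds +2; each star adds +2
Total: 10 + 4 + 4 = 18 states


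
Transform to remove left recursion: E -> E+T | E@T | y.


Left-recursive alternatives: E+T, E@T; non-recursive: y
Introduce E': E -> yE', E' -> +TE' | @TE' | ε


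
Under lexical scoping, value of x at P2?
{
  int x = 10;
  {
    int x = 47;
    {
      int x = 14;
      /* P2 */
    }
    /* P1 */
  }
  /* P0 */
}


x declared in the same block as P2
x = 14


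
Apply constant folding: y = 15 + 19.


15 + 19 = 34 at compile time
Optimized: y = 34


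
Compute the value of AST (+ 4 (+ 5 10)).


Evaluate inner: (+ 5 10) = 15
Evaluate root: (+ 4 15) = 19
Result: 19


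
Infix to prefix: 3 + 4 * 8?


'*' binds tighter: tree is (+ 3 (* 4 8))
Prefix: + 3 * 4 8


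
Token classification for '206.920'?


Pattern: digits with a decimal point
Type: FLOAT_LITERAL


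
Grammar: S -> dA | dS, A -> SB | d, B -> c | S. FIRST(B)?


Per alternative of B: FIRST(c) = {c}; FIRST(S) = {d}
FIRST(B) = {c, d}


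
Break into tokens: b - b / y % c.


Scan left to right, longest-match per lexeme
Tokens: ID(b), OP(-), ID(b), OP(/), ID(y), OP(%), ID(c)


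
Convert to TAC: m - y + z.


Break into single-operator statements:
t1 = m - y
t2 = t1 + z


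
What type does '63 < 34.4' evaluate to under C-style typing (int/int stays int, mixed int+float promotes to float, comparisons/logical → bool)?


Operand types: int < float
Rule: comparison yields bool
Result type: bool


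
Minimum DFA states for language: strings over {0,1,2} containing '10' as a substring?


KMP-style automaton: 2 progress states + 1 absorbing accept = 3
Minimal DFA: 3 states


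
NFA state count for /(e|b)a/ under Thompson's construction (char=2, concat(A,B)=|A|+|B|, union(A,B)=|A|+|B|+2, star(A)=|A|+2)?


Syntax tree has 3 char leaf(s), 1 union(s), 0 star(s)
chars contribute 3×2 = 6; each union adds +2; each star adds +2
Total: 6 + 2 + 0 = 8 states


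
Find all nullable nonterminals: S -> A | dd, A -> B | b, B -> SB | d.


A nonterminal is nullable iff some alternative derives ε (directly, or every symbol in it is nullable)
Nullable: {}


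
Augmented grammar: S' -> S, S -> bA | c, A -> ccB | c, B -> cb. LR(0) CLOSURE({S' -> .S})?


Start: S' -> .S
For each item with dot before a nonterminal B, add B -> .γ for every B-production
Closure: [S' -> .S, S -> .bA, S -> .c]


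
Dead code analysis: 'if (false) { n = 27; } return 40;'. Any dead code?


condition is constant false, so the whole block is unreachable
Dead: 'if (false) { n = 27; }'


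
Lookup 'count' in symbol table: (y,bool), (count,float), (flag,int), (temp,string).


Lookup 'count' → type float


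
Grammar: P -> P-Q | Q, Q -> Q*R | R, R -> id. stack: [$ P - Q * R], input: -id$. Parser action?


handle 'Q*R' on top
Action: reduce (Q -> Q*R)


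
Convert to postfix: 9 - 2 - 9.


Left to right (same or higher precedence on left)
Postfix: 9 2 - 9 -


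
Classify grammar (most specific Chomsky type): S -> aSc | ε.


Single nonterminal LHS, but a^n c^n is not regular
Classification: Type 2 (Context-Free)


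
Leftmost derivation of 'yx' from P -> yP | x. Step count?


Derivation: P => yP => yx
Steps: 2


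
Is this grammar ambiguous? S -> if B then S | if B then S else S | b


dangling else: 'if B then if B then b else b' parses two ways
Ambiguous


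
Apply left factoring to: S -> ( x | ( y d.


Common prefix: '('
Factored: S -> ( S', S' -> x | y d


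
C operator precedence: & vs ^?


'&' is bitwise AND (level 5); '^' is bitwise XOR (level 4)
Higher level binds tighter
'&' has higher precedence than '^'


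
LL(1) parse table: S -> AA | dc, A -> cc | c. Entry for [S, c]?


For [S, c]: 'c' ∈ FIRST(AA)
Entry: S -> AA


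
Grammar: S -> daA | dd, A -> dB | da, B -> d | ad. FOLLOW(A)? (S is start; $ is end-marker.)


$ ∈ FOLLOW(S). For each A -> αBβ: add FIRST(β)\{ε} to FOLLOW(B); if β nullable, add FOLLOW(A).
FOLLOW(A) = {$}


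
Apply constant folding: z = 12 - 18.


12 - 18 = -6 at compile time
Optimized: z = -6


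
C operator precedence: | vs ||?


'|' is bitwise OR (level 3); '||' is logical OR (level 1)
Higher level binds tighter
'|' has higher precedence than '||'


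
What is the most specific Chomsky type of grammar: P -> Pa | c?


Left-linear: every RHS is a terminal or one nonterminal followed by a terminal
Classification: Type 3 (Regular)


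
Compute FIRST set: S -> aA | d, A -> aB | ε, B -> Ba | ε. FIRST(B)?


Per alternative of B: FIRST(Ba) = {a}; FIRST(ε) = {ε}
FIRST(B) = {a, ε}


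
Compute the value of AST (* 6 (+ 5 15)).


Evaluate inner: (+ 5 15) = 20
Evaluate root: (* 6 20) = 120
Result: 120


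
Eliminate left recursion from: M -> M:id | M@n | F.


Left-recursive alternatives: M:id, M@n; non-recursive: F
Introduce M': M -> FM', M' -> :idM' | @nM' | ε


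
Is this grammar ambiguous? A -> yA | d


right-linear, alternatives start with distinct terminals 'y' vs 'd': unique leftmost derivation
Unambiguous


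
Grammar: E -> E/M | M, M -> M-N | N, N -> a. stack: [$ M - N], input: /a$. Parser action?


handle 'M-N' on top
Action: reduce (M -> M-N)


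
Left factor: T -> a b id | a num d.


Common prefix: 'a'
Factored: T -> a T', T' -> b id | num d


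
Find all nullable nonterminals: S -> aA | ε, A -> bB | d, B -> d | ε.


A nonterminal is nullable iff some alternative derives ε (directly, or every symbol in it is nullable)
Nullable: {B, S}


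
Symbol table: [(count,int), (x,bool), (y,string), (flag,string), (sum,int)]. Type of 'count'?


Lookup 'count' → type int


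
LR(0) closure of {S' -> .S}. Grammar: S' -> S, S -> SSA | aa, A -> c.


Start: S' -> .S
For each item with dot before a nonterminal B, add B -> .γ for every B-production
Closure: [S' -> .S, S -> .SSA, S -> .aa]


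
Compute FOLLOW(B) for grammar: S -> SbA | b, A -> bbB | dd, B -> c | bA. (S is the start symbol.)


$ ∈ FOLLOW(S). For each A -> αBβ: add FIRST(β)\{ε} to FOLLOW(B); if β nullable, add FOLLOW(A).
FOLLOW(B) = {$, b}


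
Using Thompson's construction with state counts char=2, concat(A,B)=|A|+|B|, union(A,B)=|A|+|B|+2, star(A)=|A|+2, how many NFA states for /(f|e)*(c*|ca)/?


Syntax tree has 5 char leaf(s), 2 union(s), 2 star(s)
chars contribute 5×2 = 10; each union adds +2; each star adds +2
Total: 10 + 4 + 4 = 18 states


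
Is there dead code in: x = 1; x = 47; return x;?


first assignment to x is overwritten before any read
Dead: 'x = 1'


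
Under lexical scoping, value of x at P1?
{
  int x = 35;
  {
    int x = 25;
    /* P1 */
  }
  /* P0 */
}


x declared in the same block as P1
x = 25


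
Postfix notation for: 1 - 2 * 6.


* has higher precedence, evaluate 2*6 first
Postfix: 1 2 6 * -


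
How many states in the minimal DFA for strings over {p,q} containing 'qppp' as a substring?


KMP-style automaton: 4 progress states + 1 absorbing accept = 5
Minimal DFA: 5 states


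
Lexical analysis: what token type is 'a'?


Pattern: letter/underscore followed by alphanumerics, not a keyword
Type: IDENTIFIER


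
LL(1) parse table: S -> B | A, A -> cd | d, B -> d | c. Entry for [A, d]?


For [A, d]: 'd' ∈ FIRST(d)
Entry: A -> d


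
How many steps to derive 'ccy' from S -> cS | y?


Derivation: S => cS => ccS => ccy
Steps: 3


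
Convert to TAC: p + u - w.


Break into single-operator statements:
t1 = p + u
t2 = t1 - w


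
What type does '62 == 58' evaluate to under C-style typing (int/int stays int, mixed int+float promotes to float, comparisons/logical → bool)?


Operand types: int == int
Rule: comparison yields bool
Result type: bool


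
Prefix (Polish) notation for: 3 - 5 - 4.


left-to-right (same/higher precedence on left): tree is (- (- 3 5) 4)
Prefix: - - 3 5 4


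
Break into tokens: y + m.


Scan left to right, longest-match per lexeme
Tokens: ID(y), OP(+), ID(m)


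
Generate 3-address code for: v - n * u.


Break into single-operator statements:
t1 = n * u
t2 = v - t1


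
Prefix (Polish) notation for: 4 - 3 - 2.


left-to-right (same/higher precedence on left): tree is (- (- 4 3) 2)
Prefix: - - 4 3 2


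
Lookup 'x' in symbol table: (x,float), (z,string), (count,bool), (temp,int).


Lookup 'x' → type float


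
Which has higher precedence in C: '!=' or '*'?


'*' is multiplicative (level 10); '!=' is equality (level 6)
Higher level binds tighter
'*' has higher precedence than '!='


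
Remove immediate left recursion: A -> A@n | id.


Left-recursive alternatives: A@n; non-recursive: id
Introduce A': A -> idA', A' -> @nA' | ε


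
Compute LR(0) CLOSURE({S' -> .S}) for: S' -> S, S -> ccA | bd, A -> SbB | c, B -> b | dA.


Start: S' -> .S
For each item with dot before a nonterminal B, add B -> .γ for every B-production
Closure: [S' -> .S, S -> .ccA, S -> .bd]


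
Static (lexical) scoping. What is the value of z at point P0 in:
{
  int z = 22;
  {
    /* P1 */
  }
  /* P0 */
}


z declared in the same block as P0
z = 22


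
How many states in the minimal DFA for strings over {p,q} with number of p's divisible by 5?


Track (count of p) mod 5: states 0..4, accept at 0
Minimal DFA: 5 states


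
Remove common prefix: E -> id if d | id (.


Common prefix: 'id'
Factored: E -> id E', E' -> if d | (


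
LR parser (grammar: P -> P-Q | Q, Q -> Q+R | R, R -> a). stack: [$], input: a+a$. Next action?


no handle on stack; shift 'a'
Action: shift


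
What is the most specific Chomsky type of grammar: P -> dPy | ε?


Single nonterminal LHS, but d^n y^n is not regular
Classification: Type 2 (Context-Free)


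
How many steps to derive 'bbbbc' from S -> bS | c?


Derivation: S => bS => bbS => bbbS => bbbbS => bbbbc
Steps: 5


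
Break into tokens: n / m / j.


Scan left to right, longest-match per lexeme
Tokens: ID(n), OP(/), ID(m), OP(/), ID(j)


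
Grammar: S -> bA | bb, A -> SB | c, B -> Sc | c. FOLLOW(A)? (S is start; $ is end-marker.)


$ ∈ FOLLOW(S). For each A -> αBβ: add FIRST(β)\{ε} to FOLLOW(B); if β nullable, add FOLLOW(A).
FOLLOW(A) = {$, b, c}


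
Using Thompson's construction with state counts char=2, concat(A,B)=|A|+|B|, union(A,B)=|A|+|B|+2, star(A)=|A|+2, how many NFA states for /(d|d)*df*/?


Syntax tree has 4 char leaf(s), 1 union(s), 2 star(s)
chars contribute 4×2 = 8; each union adds +2; each star adds +2
Total: 8 + 2 + 4 = 14 states


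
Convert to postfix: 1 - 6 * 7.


* has higher precedence, evaluate 6*7 first
Postfix: 1 6 7 * -


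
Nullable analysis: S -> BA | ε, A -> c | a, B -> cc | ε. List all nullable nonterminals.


A nonterminal is nullable iff some alternative derives ε (directly, or every symbol in it is nullable)
Nullable: {B, S}


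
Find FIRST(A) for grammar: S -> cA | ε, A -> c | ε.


Per alternative of A: FIRST(c) = {c}; FIRST(ε) = {ε}
FIRST(A) = {c, ε}


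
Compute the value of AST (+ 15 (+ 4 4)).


Evaluate inner: (+ 4 4) = 8
Evaluate root: (+ 15 8) = 23
Result: 23


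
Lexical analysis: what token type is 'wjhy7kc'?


Pattern: letter/underscore followed by alphanumerics, not a keyword
Type: IDENTIFIER


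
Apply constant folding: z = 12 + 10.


12 + 10 = 22 at compile time
Optimized: z = 22


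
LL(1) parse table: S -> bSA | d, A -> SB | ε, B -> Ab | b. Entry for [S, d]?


For [S, d]: 'd' ∈ FIRST(d)
Entry: S -> d


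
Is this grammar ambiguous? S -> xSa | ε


balanced x^n…a^n: each string has a unique parse
Unambiguous


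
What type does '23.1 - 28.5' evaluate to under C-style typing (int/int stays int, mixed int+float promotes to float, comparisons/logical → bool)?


Operand types: float - float
Rule: mixed int/float promotes to float; int/int stays int
Result type: float


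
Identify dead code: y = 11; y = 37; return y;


first assignment to y is overwritten before any read
Dead: 'y = 11'


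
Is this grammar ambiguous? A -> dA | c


right-linear, alternatives start with distinct terminals 'd' vs 'c': unique leftmost derivation
Unambiguous


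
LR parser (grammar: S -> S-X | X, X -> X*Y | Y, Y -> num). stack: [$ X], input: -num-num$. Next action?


lookahead ∉ {*} so X won't extend; reduce S -> X
Action: reduce (S -> X)


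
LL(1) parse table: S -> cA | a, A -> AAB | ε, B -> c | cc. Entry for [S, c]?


For [S, c]: 'c' ∈ FIRST(cA)
Entry: S -> cA


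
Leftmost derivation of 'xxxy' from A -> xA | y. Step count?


Derivation: A => xA => xxA => xxxA => xxxy
Steps: 4


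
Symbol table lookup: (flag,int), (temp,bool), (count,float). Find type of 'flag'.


Lookup 'flag' → type int


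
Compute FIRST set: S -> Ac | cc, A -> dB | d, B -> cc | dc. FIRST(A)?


Per alternative of A: FIRST(dB) = {d}; FIRST(d) = {d}
FIRST(A) = {d}


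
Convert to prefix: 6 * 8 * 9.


left-to-right (same/higher precedence on left): tree is (* (* 6 8) 9)
Prefix: * * 6 8 9


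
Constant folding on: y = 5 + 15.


5 + 15 = 20 at compile time
Optimized: y = 20


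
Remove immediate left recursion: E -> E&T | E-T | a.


Left-recursive alternatives: E&T, E-T; non-recursive: a
Introduce E': E -> aE', E' -> &TE' | -TE' | ε


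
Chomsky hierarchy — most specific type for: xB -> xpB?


LHS has context (more than one symbol) and |LHS| ≤ |RHS|
Classification: Type 1 (Context-Sensitive)


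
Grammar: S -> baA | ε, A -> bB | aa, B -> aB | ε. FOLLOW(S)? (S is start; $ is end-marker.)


$ ∈ FOLLOW(S). For each A -> αBβ: add FIRST(β)\{ε} to FOLLOW(B); if β nullable, add FOLLOW(A).
FOLLOW(S) = {$}


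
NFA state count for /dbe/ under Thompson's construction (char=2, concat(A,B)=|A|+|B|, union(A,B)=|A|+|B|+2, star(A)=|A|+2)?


Syntax tree has 3 char leaf(s), 0 union(s), 0 star(s)
chars contribute 3×2 = 6; each union adds +2; each star adds +2
Total: 6 + 0 + 0 = 6 states


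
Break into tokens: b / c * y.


Scan left to right, longest-match per lexeme
Tokens: ID(b), OP(/), ID(c), OP(*), ID(y)


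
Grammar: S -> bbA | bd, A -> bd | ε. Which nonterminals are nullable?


A nonterminal is nullable iff some alternative derives ε (directly, or every symbol in it is nullable)
Nullable: {A}


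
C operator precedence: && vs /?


'/' is multiplicative (level 10); '&&' is logical AND (level 2)
Higher level binds tighter
'/' has higher precedence than '&&'


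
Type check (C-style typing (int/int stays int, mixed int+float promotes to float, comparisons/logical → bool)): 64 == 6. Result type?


Operand types: int == int
Rule: comparison yields bool
Result type: bool


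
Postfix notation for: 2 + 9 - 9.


Left to right (same or higher precedence on left)
Postfix: 2 9 + 9 -


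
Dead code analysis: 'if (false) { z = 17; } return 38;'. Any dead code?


condition is constant false, so the whole block is unreachable
Dead: 'if (false) { z = 17; }'


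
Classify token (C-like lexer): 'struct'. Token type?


Pattern: reserved word
Type: KEYWORD


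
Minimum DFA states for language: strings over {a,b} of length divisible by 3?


Track length mod 3: states 0..2, accept at 0
Minimal DFA: 3 states


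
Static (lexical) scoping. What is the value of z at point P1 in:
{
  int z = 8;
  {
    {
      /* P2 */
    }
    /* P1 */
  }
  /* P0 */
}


P1's block does not declare z; resolves to the enclosing declaration at depth 0
z = 8


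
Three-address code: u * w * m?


Break into single-operator statements:
t1 = u * w
t2 = t1 * m


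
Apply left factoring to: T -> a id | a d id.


Common prefix: 'a'
Factored: T -> a T', T' -> id | d id


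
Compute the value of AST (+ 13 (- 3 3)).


Evaluate inner: (- 3 3) = 0
Evaluate root: (+ 13 0) = 13
Result: 13


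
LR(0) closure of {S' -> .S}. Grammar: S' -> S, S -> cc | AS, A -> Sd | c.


Start: S' -> .S
For each item with dot before a nonterminal B, add B -> .γ for every B-production
Closure: [S' -> .S, S -> .cc, S -> .AS, A -> .Sd, A -> .c]


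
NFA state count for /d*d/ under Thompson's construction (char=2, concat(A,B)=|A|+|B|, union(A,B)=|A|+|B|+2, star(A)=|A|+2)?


Syntax tree has 2 char leaf(s), 0 union(s), 1 star(s)
chars contribute 2×2 = 4; each union adds +2; each star adds +2
Total: 4 + 0 + 2 = 6 states


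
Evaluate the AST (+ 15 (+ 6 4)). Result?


Evaluate inner: (+ 6 4) = 10
Evaluate root: (+ 15 10) = 25
Result: 25


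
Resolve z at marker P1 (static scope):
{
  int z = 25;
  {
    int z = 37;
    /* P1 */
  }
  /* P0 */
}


z declared in the same block as P1
z = 37


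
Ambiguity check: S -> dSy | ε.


balanced d^n…y^n: each string has a unique parse
Unambiguous


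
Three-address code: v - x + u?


Break into single-operator statements:
t1 = v - x
t2 = t1 + u


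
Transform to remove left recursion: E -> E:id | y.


Left-recursive alternatives: E:id; non-recursive: y
Introduce E': E -> yE', E' -> :idE' | ε


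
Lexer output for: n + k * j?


Scan left to right, longest-match per lexeme
Tokens: ID(n), OP(+), ID(k), OP(*), ID(j)


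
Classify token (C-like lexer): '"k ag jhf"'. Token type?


Pattern: double-quoted sequence
Type: STRING_LITERAL


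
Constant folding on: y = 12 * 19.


12 * 19 = 228 at compile time
Optimized: y = 228


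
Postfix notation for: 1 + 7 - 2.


Left to right (same or higher precedence on left)
Postfix: 1 7 + 2 -


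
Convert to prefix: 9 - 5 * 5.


'*' binds tighter: tree is (- 9 (* 5 5))
Prefix: - 9 * 5 5


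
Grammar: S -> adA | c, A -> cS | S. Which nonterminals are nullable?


A nonterminal is nullable iff some alternative derives ε (directly, or every symbol in it is nullable)
Nullable: {}


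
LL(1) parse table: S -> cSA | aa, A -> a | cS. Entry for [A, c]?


For [A, c]: 'c' ∈ FIRST(cS)
Entry: A -> cS


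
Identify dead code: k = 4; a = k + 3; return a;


k is read by a's definition; a is returned
No dead code


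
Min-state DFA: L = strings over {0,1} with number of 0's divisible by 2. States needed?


Track (count of 0) mod 2: states 0..1, accept at 0
Minimal DFA: 2 states


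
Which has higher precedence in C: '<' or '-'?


'-' is additive (level 9); '<' is relational (level 7)
Higher level binds tighter
'-' has higher precedence than '<'


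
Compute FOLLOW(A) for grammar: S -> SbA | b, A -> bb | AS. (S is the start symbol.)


$ ∈ FOLLOW(S). For each A -> αBβ: add FIRST(β)\{ε} to FOLLOW(B); if β nullable, add FOLLOW(A).
FOLLOW(A) = {$, b}


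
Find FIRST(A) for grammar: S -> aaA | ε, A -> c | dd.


Per alternative of A: FIRST(c) = {c}; FIRST(dd) = {d}
FIRST(A) = {c, d}


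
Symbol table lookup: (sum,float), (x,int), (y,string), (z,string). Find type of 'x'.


Lookup 'x' → type int


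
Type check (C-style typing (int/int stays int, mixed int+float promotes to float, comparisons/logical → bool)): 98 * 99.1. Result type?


Operand types: int * float
Rule: mixed int/float promotes to float; int/int stays int
Result type: float


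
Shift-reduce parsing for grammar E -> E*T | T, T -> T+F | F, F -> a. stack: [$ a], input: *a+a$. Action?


'a' on top is the handle for F -> a
Action: reduce (F -> a)


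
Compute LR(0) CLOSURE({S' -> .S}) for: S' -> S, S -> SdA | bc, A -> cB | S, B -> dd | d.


Start: S' -> .S
For each item with dot before a nonterminal B, add B -> .γ for every B-production
Closure: [S' -> .S, S -> .SdA, S -> .bc]


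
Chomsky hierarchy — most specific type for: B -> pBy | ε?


Single nonterminal LHS, but p^n y^n is not regular
Classification: Type 2 (Context-Free)


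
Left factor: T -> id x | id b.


Common prefix: 'id'
Factored: T -> id T', T' -> x | b


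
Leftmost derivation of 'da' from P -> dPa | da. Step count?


Derivation: P => da
Steps: 1


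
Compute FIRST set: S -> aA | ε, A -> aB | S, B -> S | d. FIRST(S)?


Per alternative of S: FIRST(aA) = {a}; FIRST(ε) = {ε}
FIRST(S) = {a, ε}


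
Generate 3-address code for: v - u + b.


Break into single-operator statements:
t1 = v - u
t2 = t1 + b


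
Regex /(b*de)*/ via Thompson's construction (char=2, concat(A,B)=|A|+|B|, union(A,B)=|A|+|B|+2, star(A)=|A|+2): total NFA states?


Syntax tree has 3 char leaf(s), 0 union(s), 2 star(s)
chars contribute 3×2 = 6; each union adds +2; each star adds +2
Total: 6 + 0 + 4 = 10 states


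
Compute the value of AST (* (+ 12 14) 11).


Evaluate inner: (+ 12 14) = 26
Evaluate root: (* 26 11) = 286
Result: 286


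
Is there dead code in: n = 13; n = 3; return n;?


first assignment to n is overwritten before any read
Dead: 'n = 13'


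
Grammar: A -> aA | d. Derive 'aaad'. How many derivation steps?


Derivation: A => aA => aaA => aaaA => aaad
Steps: 4


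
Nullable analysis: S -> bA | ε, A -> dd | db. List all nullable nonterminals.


A nonterminal is nullable iff some alternative derives ε (directly, or every symbol in it is nullable)
Nullable: {S}


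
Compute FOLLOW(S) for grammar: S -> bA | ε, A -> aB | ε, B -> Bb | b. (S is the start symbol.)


$ ∈ FOLLOW(S). For each A -> αBβ: add FIRST(β)\{ε} to FOLLOW(B); if β nullable, add FOLLOW(A).
FOLLOW(S) = {$}


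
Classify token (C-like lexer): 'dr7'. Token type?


Pattern: letter/underscore followed by alphanumerics, not a keyword
Type: IDENTIFIER


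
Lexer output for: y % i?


Scan left to right, longest-match per lexeme
Tokens: ID(y), OP(%), ID(i)


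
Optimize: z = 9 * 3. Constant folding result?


9 * 3 = 27 at compile time
Optimized: z = 27


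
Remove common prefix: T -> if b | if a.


Common prefix: 'if'
Factored: T -> if T', T' -> b | a


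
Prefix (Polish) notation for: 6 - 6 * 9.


'*' binds tighter: tree is (- 6 (* 6 9))
Prefix: - 6 * 6 9


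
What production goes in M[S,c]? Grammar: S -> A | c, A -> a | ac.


For [S, c]: 'c' ∈ FIRST(c)
Entry: S -> c


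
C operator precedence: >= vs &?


'>=' is relational (level 7); '&' is bitwise AND (level 5)
Higher level binds tighter
'>=' has higher precedence than '&'


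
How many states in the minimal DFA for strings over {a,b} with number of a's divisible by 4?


Track (count of a) mod 4: states 0..3, accept at 0
Minimal DFA: 4 states


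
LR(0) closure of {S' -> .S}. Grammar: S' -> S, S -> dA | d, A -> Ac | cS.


Start: S' -> .S
For each item with dot before a nonterminal B, add B -> .γ for every B-production
Closure: [S' -> .S, S -> .dA, S -> .d]


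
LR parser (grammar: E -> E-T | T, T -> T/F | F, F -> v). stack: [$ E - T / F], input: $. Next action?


handle 'T/F' on top
Action: reduce (T -> T/F)


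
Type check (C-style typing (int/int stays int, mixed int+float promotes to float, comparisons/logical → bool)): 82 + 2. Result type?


Operand types: int + int
Rule: mixed int/float promotes to float; int/int stays int
Result type: int


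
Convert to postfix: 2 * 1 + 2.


Left to right (same or higher precedence on left)
Postfix: 2 1 * 2 +


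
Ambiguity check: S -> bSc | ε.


balanced b^n…c^n: each string has a unique parse
Unambiguous


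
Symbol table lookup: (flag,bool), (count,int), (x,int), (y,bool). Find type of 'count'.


Lookup 'count' → type int


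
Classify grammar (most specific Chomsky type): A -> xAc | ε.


Single nonterminal LHS, but x^n c^n is not regular
Classification: Type 2 (Context-Free)


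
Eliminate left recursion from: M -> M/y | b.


Left-recursive alternatives: M/y; non-recursive: b
Introduce M': M -> bM', M' -> /yM' | ε


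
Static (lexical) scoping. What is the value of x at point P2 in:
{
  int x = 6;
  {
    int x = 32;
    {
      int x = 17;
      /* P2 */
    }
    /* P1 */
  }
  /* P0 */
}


x declared in the same block as P2
x = 17


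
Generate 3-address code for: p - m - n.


Break into single-operator statements:
t1 = p - m
t2 = t1 - n


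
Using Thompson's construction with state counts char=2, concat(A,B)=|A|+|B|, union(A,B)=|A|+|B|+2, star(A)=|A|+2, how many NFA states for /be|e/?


Syntax tree has 3 char leaf(s), 1 union(s), 0 star(s)
chars contribute 3×2 = 6; each union adds +2; each star adds +2
Total: 6 + 2 + 0 = 8 states


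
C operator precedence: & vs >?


'>' is relational (level 7); '&' is bitwise AND (level 5)
Higher level binds tighter
'>' has higher precedence than '&'


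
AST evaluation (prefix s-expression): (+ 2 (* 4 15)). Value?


Evaluate inner: (* 4 15) = 60
Evaluate root: (+ 2 60) = 62
Result: 62


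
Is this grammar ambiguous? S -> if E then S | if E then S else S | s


dangling else: 'if E then if E then s else s' parses two ways
Ambiguous


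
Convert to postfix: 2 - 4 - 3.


Left to right (same or higher precedence on left)
Postfix: 2 4 - 3 -


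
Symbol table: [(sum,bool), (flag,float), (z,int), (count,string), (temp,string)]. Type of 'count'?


Lookup 'count' → type string


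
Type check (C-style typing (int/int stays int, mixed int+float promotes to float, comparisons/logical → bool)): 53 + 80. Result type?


Operand types: int + int
Rule: mixed int/float promotes to float; int/int stays int
Result type: int


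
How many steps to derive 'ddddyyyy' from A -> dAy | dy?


Derivation: A => dAy => ddAyy => dddAyyy => ddddyyyy
Steps: 4


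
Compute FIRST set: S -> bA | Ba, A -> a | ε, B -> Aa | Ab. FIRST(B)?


Per alternative of B: FIRST(Aa) = {a}; FIRST(Ab) = {a, b}
FIRST(B) = {a, b}


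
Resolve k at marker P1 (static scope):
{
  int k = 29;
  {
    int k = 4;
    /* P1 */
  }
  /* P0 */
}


k declared in the same block as P1
k = 4


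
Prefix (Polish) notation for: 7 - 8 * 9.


'*' binds tighter: tree is (- 7 (* 8 9))
Prefix: - 7 * 8 9


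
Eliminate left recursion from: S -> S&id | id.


Left-recursive alternatives: S&id; non-recursive: id
Introduce S': S -> idS', S' -> &idS' | ε


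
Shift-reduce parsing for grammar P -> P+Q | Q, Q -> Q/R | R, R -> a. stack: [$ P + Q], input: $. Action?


handle 'P+Q' on top; lookahead ∈ FOLLOW(P) = {+, $}
Action: reduce (P -> P+Q)


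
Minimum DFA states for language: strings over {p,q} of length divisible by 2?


Track length mod 2: states 0..1, accept at 0
Minimal DFA: 2 states


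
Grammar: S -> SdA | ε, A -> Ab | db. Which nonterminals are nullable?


A nonterminal is nullable iff some alternative derives ε (directly, or every symbol in it is nullable)
Nullable: {S}


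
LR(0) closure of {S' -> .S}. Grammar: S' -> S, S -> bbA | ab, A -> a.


Start: S' -> .S
For each item with dot before a nonterminal B, add B -> .γ for every B-production
Closure: [S' -> .S, S -> .bbA, S -> .ab]


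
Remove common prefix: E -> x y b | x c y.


Common prefix: 'x'
Factored: E -> x E', E' -> y b | c y


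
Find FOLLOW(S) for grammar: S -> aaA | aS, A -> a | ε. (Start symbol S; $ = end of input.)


$ ∈ FOLLOW(S). For each A -> αBβ: add FIRST(β)\{ε} to FOLLOW(B); if β nullable, add FOLLOW(A).
FOLLOW(S) = {$}


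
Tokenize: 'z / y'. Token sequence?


Scan left to right, longest-match per lexeme
Tokens: ID(z), OP(/), ID(y)


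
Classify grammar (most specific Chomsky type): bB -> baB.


LHS has context (more than one symbol) and |LHS| ≤ |RHS|
Classification: Type 1 (Context-Sensitive)


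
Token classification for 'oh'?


Pattern: letter/underscore followed by alphanumerics, not a keyword
Type: IDENTIFIER


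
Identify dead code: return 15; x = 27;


statement follows a return and is unreachable
Dead: 'x = 27'


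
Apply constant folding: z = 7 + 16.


7 + 16 = 23 at compile time
Optimized: z = 23


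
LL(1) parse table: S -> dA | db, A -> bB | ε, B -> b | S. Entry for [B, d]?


For [B, d]: 'd' ∈ FIRST(S)
Entry: B -> S


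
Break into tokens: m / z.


Scan left to right, longest-match per lexeme
Tokens: ID(m), OP(/), ID(z)


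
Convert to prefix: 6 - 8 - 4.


left-to-right (same/higher precedence on left): tree is (- (- 6 8) 4)
Prefix: - - 6 8 4


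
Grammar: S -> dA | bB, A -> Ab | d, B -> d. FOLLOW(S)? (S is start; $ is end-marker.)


$ ∈ FOLLOW(S). For each A -> αBβ: add FIRST(β)\{ε} to FOLLOW(B); if β nullable, add FOLLOW(A).
FOLLOW(S) = {$}


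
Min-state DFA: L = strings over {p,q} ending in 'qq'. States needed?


Track the longest suffix of input matching a prefix of 'qq': 3 classes (prefixes of length 0..2)
Minimal DFA: 3 states


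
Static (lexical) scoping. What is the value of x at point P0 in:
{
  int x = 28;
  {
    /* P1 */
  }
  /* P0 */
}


x declared in the same block as P0
x = 28


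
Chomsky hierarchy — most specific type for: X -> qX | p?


Right-linear: every RHS is a terminal or a terminal followed by one nonterminal
Classification: Type 3 (Regular)


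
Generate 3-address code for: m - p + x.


Break into single-operator statements:
t1 = m - p
t2 = t1 + x


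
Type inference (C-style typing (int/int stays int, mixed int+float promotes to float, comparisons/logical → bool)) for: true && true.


Operand types: bool && bool
Rule: logical operators take bool operands and yield bool
Result type: bool


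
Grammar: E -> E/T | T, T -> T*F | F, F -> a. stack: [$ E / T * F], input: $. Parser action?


handle 'T*F' on top
Action: reduce (T -> T*F)


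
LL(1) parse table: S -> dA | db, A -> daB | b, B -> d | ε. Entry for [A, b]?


For [A, b]: 'b' ∈ FIRST(b)
Entry: A -> b


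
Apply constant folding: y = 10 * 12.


10 * 12 = 120 at compile time
Optimized: y = 120


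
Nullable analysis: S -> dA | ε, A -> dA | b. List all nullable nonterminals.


A nonterminal is nullable iff some alternative derives ε (directly, or every symbol in it is nullable)
Nullable: {S}


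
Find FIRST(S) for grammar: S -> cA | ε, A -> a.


Per alternative of S: FIRST(cA) = {c}; FIRST(ε) = {ε}
FIRST(S) = {c, ε}


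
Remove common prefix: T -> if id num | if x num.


Common prefix: 'if'
Factored: T -> if T', T' -> id num | x num


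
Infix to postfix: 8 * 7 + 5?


Left to right (same or higher precedence on left)
Postfix: 8 7 * 5 +


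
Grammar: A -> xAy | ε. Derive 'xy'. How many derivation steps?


Derivation: A => xAy => xy
Steps: 2


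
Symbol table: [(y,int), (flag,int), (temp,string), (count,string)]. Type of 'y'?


Lookup 'y' → type int


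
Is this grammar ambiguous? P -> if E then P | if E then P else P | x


dangling else: 'if E then if E then x else x' parses two ways
Ambiguous


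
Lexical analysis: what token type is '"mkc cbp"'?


Pattern: double-quoted sequence
Type: STRING_LITERAL


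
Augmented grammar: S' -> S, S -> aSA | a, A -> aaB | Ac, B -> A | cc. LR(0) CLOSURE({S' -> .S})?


Start: S' -> .S
For each item with dot before a nonterminal B, add B -> .γ for every B-production
Closure: [S' -> .S, S -> .aSA, S -> .a]


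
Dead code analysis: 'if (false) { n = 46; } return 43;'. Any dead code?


condition is constant false, so the whole block is unreachable
Dead: 'if (false) { n = 46; }'


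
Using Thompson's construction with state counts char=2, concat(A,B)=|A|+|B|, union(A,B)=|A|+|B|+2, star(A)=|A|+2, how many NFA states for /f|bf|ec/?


Syntax tree has 5 char leaf(s), 2 union(s), 0 star(s)
chars contribute 5×2 = 10; each union adds +2; each star adds +2
Total: 10 + 4 + 0 = 14 states


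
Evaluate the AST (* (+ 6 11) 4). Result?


Evaluate inner: (+ 6 11) = 17
Evaluate root: (* 17 4) = 68
Result: 68


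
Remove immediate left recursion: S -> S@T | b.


Left-recursive alternatives: S@T; non-recursive: b
Introduce S': S -> bS', S' -> @TS' | ε


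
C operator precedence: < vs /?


'/' is multiplicative (level 10); '<' is relational (level 7)
Higher level binds tighter
'/' has higher precedence than '<'


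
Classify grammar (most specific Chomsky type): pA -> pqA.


LHS has context (more than one symbol) and |LHS| ≤ |RHS|
Classification: Type 1 (Context-Sensitive)


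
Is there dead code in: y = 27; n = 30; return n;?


y is assigned but never read
Dead: 'y = 27'


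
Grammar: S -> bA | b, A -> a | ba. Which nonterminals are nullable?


A nonterminal is nullable iff some alternative derives ε (directly, or every symbol in it is nullable)
Nullable: {}


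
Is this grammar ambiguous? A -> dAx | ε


balanced d^n…x^n: each string has a unique parse
Unambiguous


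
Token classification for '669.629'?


Pattern: digits with a decimal point
Type: FLOAT_LITERAL


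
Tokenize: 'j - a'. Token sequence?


Scan left to right, longest-match per lexeme
Tokens: ID(j), OP(-), ID(a)


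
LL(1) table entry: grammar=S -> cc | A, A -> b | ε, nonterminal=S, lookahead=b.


For [S, b]: 'b' ∈ FIRST(A)
Entry: S -> A


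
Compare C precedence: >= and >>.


'>>' is shift (level 8); '>=' is relational (level 7)
Higher level binds tighter
'>>' has higher precedence than '>='


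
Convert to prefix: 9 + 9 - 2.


left-to-right (same/higher precedence on left): tree is (- (+ 9 9) 2)
Prefix: - + 9 9 2


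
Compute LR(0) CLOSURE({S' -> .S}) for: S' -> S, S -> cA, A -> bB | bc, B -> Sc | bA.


Start: S' -> .S
For each item with dot before a nonterminal B, add B -> .γ for every B-production
Closure: [S' -> .S, S -> .cA]


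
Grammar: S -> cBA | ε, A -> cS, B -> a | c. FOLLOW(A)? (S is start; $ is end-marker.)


$ ∈ FOLLOW(S). For each A -> αBβ: add FIRST(β)\{ε} to FOLLOW(B); if β nullable, add FOLLOW(A).
FOLLOW(A) = {$}


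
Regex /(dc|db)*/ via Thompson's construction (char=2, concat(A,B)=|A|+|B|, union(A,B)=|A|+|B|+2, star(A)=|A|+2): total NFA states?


Syntax tree has 4 char leaf(s), 1 union(s), 1 star(s)
chars contribute 4×2 = 8; each union adds +2; each star adds +2
Total: 8 + 2 + 2 = 12 states


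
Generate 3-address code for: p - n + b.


Break into single-operator statements:
t1 = p - n
t2 = t1 + b


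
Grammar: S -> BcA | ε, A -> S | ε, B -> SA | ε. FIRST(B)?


Per alternative of B: FIRST(SA) = {c, ε}; FIRST(ε) = {ε}
FIRST(B) = {c, ε}


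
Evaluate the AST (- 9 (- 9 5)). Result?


Evaluate inner: (- 9 5) = 4
Evaluate root: (- 9 4) = 5
Result: 5


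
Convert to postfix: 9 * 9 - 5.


Left to right (same or higher precedence on left)
Postfix: 9 9 * 5 -


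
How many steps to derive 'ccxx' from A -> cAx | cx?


Derivation: A => cAx => ccxx
Steps: 2


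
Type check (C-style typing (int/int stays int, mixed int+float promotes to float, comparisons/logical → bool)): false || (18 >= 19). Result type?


Operand types: bool || bool
Rule: logical operators take bool operands and yield bool
Result type: bool


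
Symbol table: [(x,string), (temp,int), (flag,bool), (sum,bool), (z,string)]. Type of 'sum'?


Lookup 'sum' → type bool


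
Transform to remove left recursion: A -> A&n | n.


Left-recursive alternatives: A&n; non-recursive: n
Introduce A': A -> nA', A' -> &nA' | ε


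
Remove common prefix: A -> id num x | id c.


Common prefix: 'id'
Factored: A -> id A', A' -> num x | c
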